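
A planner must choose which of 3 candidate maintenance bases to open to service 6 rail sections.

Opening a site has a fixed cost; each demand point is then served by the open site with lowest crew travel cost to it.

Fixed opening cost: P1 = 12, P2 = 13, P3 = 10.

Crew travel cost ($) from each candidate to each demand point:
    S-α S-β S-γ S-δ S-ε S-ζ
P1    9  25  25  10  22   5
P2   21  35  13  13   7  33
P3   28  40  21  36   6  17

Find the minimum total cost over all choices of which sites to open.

94

Open {P1, P2}: assign each demand point to its cheapest open site.
  S-α→P1 9, S-β→P1 25, S-γ→P2 13, S-δ→P1 10, S-ε→P2 7, S-ζ→P1 5
  crew travel cost 69, fixed 25 → total 94.
Compare {P1, P3}: crew travel cost 76 + fixed 22 = 98.
Compare {P1, P2, P3}: crew travel cost 68 + fixed 35 = 103.
Compare {P1}: crew travel cost 96 + fixed 12 = 108.
All other subsets cost ≥ 98. Minimum total cost: 94.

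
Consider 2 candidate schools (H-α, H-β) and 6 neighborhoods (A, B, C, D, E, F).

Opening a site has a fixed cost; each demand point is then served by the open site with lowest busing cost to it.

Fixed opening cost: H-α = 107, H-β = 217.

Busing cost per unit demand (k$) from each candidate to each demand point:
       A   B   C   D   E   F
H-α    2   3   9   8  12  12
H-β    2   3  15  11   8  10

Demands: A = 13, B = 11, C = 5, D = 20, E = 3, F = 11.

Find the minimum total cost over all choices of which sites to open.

Open {H-α}: assign each demand point to its cheapest open site.
  A→H-α 13×2=26, B→H-α 11×3=33, C→H-α 5×9=45, D→H-α 20×8=160, E→H-α 3×12=36, F→H-α 11×12=132
  busing cost 432, fixed 107 → total 539.
Compare {H-β}: busing cost 488 + fixed 217 = 705.
Compare {H-α, H-β}: busing cost 398 + fixed 324 = 722.

539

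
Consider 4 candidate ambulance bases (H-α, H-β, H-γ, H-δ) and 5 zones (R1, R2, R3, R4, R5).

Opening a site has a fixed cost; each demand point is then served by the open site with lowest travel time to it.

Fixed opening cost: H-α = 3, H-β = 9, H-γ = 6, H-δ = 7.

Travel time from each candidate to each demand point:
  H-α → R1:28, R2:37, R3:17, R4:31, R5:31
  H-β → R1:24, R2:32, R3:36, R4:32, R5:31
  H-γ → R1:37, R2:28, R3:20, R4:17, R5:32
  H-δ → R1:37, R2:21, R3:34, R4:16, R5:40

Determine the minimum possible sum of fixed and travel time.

123

Open {H-α, H-δ}: assign each demand point to its cheapest open site.
  R1→H-α 28, R2→H-δ 21, R3→H-α 17, R4→H-δ 16, R5→H-α 31
  travel time 113, fixed 10 → total 123.
Compare {H-α, H-β, H-δ}: travel time 109 + fixed 19 = 128.
Compare {H-α, H-γ, H-δ}: travel time 113 + fixed 16 = 129.
Compare {H-α, H-γ}: travel time 121 + fixed 9 = 130.
All other subsets cost ≥ 128. Minimum total cost: 123.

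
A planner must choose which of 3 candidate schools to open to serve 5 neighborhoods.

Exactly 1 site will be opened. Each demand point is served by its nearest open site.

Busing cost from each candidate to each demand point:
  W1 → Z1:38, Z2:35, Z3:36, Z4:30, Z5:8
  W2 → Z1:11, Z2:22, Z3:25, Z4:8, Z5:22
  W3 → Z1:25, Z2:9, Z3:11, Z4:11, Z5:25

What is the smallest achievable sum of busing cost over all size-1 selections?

Open {W3}.
  Z1→W3 25, Z2→W3 9, Z3→W3 11, Z4→W3 11, Z5→W3 25  ⇒ total 81.
Compare {W2}: total 88.
Compare {W1}: total 147.

81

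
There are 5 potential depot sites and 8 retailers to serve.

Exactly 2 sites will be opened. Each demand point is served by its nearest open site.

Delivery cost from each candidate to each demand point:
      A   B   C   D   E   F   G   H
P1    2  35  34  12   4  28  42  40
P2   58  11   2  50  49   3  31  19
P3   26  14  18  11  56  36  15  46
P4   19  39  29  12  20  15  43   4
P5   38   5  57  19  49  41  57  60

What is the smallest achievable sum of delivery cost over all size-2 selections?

84

Open {P1, P2}.
  A→P1 2, B→P2 11, C→P2 2, D→P1 12, E→P1 4, F→P2 3, G→P2 31, H→P2 19  ⇒ total 84.
Compare {P2, P4}: total 102.
Compare {P3, P4}: total 116.
No size-2 selection does better; minimum is 84.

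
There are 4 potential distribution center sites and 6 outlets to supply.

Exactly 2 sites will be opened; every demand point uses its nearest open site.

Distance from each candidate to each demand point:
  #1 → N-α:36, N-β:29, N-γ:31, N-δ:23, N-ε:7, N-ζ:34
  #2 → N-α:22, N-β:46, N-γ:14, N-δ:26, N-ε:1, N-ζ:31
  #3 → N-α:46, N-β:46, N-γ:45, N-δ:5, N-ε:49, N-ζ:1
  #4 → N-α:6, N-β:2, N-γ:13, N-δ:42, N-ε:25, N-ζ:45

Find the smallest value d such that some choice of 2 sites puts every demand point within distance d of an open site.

Open {#3, #4}.
  Farthest demand point is N-ε at distance 25 (to #4); all others are ≤ 25.
With {#1, #2} the worst case is 31.
With {#2, #4} the worst case is 31.
No size-2 selection achieves below 25.

25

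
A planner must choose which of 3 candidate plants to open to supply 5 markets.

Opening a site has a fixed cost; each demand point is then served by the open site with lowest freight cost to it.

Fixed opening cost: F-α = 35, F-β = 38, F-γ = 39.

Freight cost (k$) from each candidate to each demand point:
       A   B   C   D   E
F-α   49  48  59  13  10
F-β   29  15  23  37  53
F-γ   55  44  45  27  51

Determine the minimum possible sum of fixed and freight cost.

163

Open {F-α, F-β}: assign each demand point to its cheapest open site.
  A→F-β 29, B→F-β 15, C→F-β 23, D→F-α 13, E→F-α 10
  freight cost 90, fixed 73 → total 163.
Compare {F-β}: freight cost 157 + fixed 38 = 195.
Compare {F-α, F-β, F-γ}: freight cost 90 + fixed 112 = 202.
Compare {F-α}: freight cost 179 + fixed 35 = 214.
All other subsets cost ≥ 195. Minimum total cost: 163.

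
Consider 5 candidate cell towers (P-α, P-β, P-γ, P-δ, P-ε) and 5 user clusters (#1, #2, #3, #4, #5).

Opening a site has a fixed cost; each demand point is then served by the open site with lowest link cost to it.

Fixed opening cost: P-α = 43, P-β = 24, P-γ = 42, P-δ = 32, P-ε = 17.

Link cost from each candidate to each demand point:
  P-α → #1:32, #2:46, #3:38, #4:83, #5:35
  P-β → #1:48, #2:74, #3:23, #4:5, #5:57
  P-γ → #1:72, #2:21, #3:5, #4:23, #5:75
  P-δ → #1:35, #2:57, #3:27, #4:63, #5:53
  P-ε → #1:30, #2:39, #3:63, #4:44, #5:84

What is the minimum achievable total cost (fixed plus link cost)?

Open {P-β, P-ε}: assign each demand point to its cheapest open site.
  #1→P-ε 30, #2→P-ε 39, #3→P-β 23, #4→P-β 5, #5→P-β 57
  link cost 154, fixed 41 → total 195.
Compare {P-α, P-γ}: link cost 116 + fixed 85 = 201.
Compare {P-β, P-γ, P-ε}: link cost 118 + fixed 83 = 201.
Compare {P-β, P-γ}: link cost 136 + fixed 66 = 202.
All other subsets cost ≥ 201. Minimum total cost: 195.

195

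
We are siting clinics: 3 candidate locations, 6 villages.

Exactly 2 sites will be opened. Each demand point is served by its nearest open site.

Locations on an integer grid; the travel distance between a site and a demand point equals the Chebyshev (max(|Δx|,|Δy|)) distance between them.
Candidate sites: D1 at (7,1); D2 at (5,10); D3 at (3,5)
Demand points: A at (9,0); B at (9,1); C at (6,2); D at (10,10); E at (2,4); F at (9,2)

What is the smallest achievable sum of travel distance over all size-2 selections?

Open {D1, D3}.
  A→D1 2, B→D1 2, C→D1 1, D→D3 7, E→D3 1, F→D1 2  ⇒ total 15.
Compare {D1, D2}: total 17.
Compare {D2, D3}: total 27.

15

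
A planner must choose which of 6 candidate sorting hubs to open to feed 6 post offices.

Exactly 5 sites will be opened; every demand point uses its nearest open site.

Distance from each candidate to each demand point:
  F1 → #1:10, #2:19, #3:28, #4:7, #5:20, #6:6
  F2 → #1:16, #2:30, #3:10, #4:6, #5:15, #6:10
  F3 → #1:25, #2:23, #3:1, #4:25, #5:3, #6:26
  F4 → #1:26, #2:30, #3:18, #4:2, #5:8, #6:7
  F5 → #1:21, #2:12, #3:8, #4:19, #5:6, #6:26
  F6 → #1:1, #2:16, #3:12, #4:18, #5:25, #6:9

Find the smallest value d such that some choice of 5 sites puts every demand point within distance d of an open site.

Open {F1, F2, F3, F4, F5}.
  Farthest demand point is #2 at distance 12 (to F5); all others are ≤ 12.
With {F1, F2, F3, F5, F6} the worst case is 12.
With {F1, F2, F4, F5, F6} the worst case is 12.
No size-5 selection achieves below 12.

12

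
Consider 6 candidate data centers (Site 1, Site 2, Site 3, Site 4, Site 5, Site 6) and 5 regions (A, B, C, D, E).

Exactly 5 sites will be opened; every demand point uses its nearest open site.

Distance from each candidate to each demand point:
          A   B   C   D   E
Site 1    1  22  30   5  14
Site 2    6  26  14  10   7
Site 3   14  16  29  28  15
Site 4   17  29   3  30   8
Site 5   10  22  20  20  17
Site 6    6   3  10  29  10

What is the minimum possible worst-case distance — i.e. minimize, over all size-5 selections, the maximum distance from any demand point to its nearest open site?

7

Open {Site 1, Site 2, Site 3, Site 4, Site 6}.
  Farthest demand point is E at distance 7 (to Site 2); all others are ≤ 7.
With {Site 1, Site 2, Site 4, Site 5, Site 6} the worst case is 7.
With {Site 1, Site 3, Site 4, Site 5, Site 6} the worst case is 8.
No size-5 selection achieves below 7.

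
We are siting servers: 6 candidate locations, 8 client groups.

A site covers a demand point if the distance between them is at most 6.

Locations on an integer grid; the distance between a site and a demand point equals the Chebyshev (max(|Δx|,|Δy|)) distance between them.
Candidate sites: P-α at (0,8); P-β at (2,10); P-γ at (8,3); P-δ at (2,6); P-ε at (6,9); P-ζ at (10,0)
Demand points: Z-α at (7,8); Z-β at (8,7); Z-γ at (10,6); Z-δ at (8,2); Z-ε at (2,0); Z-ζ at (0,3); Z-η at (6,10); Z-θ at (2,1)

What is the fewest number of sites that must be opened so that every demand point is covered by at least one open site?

Coverage sets (demand points within 6 of each site):
  P-α: {Z-ζ, Z-η}
  P-β: {Z-α, Z-β, Z-η}
  P-γ: {Z-α, Z-β, Z-γ, Z-δ, Z-ε, Z-θ}
  P-δ: {Z-α, Z-β, Z-δ, Z-ε, Z-ζ, Z-η, Z-θ}
  P-ε: {Z-α, Z-β, Z-γ, Z-ζ, Z-η}
  P-ζ: {Z-γ, Z-δ}
No single site covers all 8 demand points.
But {P-α, P-γ} covers everything, so the minimum is 2.

2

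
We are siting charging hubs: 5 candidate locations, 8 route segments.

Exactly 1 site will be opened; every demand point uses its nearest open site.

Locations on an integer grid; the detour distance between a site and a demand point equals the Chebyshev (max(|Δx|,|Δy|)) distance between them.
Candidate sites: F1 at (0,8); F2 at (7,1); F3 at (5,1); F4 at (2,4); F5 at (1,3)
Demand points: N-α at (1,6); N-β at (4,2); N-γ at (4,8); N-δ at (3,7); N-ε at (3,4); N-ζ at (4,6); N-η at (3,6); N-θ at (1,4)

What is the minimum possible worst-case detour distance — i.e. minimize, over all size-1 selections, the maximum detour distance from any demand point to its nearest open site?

Open {F4}.
  Farthest demand point is N-γ at detour distance 4 (to F4); all others are ≤ 4.
With {F5} the worst case is 5.
With {F1} the worst case is 6.
No size-1 selection achieves below 4.

4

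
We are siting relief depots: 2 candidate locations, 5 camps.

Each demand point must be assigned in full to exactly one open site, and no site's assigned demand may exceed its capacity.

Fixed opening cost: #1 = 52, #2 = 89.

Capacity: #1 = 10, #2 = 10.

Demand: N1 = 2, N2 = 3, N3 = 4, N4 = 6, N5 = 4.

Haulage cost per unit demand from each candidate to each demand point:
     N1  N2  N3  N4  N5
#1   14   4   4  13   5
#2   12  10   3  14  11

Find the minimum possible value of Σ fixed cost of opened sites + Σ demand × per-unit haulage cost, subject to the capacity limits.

Open {#1, #2}; cheapest assignment that respects the capacities:
  #1 (cap 10, load 9): N1, N2, N5 — cost 2×14 + 3×4 + 4×5 = 60
  #2 (cap 10, load 10): N3, N4 — cost 4×3 + 6×14 = 96
  Shipping 156, fixed 141 → total 297.
  Any other capacity-feasible assignment to {#1, #2} ships for at least 156.
Total demand is 19 and no other set of sites has combined capacity ≥ 19, so {#1, #2} is the only feasible choice of open sites. Minimum: 297.

297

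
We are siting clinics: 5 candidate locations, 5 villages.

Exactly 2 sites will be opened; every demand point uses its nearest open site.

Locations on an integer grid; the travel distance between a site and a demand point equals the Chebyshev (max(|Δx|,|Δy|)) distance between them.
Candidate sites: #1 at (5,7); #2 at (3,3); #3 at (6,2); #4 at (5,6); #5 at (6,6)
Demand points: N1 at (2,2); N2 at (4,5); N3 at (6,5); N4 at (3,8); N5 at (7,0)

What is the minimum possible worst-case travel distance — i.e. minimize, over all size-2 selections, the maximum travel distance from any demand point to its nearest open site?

Open {#1, #2}.
  Farthest demand point is N5 at travel distance 4 (to #2); all others are ≤ 4.
With {#1, #3} the worst case is 4.
With {#2, #4} the worst case is 4.
No size-2 selection achieves below 4.

4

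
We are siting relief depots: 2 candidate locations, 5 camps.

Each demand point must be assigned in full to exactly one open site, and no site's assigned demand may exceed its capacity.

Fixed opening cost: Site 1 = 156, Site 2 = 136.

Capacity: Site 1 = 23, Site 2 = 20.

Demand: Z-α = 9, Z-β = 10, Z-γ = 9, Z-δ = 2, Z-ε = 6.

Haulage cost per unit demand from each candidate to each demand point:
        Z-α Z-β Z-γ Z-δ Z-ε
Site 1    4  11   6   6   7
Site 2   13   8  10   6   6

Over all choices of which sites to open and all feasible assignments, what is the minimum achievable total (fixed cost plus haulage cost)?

Open {Site 1, Site 2}; cheapest assignment that respects the capacities:
  Site 1 (cap 23, load 20): Z-α, Z-γ, Z-δ — cost 9×4 + 9×6 + 2×6 = 102
  Site 2 (cap 20, load 16): Z-β, Z-ε — cost 10×8 + 6×6 = 116
  Shipping 218, fixed 292 → total 510.
  Any other capacity-feasible assignment to {Site 1, Site 2} ships for at least 218.
Total demand is 36 and no other set of sites has combined capacity ≥ 36, so {Site 1, Site 2} is the only feasible choice of open sites. Minimum: 510.

510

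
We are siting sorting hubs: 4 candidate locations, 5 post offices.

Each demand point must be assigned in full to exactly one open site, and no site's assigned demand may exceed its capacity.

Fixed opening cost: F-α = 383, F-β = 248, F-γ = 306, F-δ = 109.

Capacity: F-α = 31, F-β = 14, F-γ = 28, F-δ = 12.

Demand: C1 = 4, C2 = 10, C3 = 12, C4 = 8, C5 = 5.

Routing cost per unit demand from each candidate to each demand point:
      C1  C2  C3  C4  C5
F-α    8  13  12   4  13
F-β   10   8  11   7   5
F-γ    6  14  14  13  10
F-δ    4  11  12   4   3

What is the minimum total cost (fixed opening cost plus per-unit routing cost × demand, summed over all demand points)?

Open {F-γ, F-δ}; cheapest assignment that respects the capacities:
  F-γ (cap 28, load 27): C2, C3, C5 — cost 10×14 + 12×14 + 5×10 = 358
  F-δ (cap 12, load 12): C1, C4 — cost 4×4 + 8×4 = 48
  Shipping 406, fixed 415 → total 821.
  Any other capacity-feasible assignment to {F-γ, F-δ} ships for at least 406.
Compare {F-α, F-δ}: its best feasible assignment gives total 829.
Compare {F-β, F-γ}: its best feasible assignment gives total 967.
Every other set of open sites that can feasibly serve all demand totals ≥ 829 even under its best assignment. Minimum: 821.

821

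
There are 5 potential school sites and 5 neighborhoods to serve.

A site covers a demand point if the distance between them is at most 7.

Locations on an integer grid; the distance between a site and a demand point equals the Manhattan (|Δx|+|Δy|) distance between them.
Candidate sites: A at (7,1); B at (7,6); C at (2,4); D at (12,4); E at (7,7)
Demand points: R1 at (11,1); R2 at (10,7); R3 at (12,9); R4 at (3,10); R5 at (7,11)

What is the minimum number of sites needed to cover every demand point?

Coverage sets (demand points within 7 of each site):
  A: {R1}
  B: {R2, R5}
  C: {R4}
  D: {R1, R2, R3}
  E: {R2, R3, R4, R5}
No single site covers all 5 demand points.
But {A, E} covers everything, so the minimum is 2.

2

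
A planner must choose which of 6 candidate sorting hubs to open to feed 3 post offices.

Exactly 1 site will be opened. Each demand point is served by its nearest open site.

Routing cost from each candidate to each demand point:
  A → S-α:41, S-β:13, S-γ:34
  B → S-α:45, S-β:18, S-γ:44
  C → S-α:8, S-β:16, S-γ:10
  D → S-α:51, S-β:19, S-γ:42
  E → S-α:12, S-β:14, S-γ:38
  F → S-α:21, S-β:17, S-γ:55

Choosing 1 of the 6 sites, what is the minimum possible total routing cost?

Open {C}.
  S-α→C 8, S-β→C 16, S-γ→C 10  ⇒ total 34.
Compare {E}: total 64.
Compare {A}: total 88.
No size-1 selection does better; minimum is 34.

34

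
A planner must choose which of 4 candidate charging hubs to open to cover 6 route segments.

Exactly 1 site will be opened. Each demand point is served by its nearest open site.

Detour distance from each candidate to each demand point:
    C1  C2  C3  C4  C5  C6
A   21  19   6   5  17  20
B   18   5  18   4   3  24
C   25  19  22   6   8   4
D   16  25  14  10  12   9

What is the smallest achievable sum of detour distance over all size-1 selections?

Open {B}.
  C1→B 18, C2→B 5, C3→B 18, C4→B 4, C5→B 3, C6→B 24  ⇒ total 72.
Compare {C}: total 84.
Compare {D}: total 86.
No size-1 selection does better; minimum is 72.

72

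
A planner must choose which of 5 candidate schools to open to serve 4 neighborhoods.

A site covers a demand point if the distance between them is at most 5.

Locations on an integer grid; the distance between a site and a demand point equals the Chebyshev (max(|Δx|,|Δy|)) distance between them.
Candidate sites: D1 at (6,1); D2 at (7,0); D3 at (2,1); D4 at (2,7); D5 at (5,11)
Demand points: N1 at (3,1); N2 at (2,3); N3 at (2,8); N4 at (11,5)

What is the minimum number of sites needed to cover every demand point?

Coverage sets (demand points within 5 of each site):
  D1: {N1, N2, N4}
  D2: {N1, N2, N4}
  D3: {N1, N2}
  D4: {N2, N3}
  D5: {N3}
No single site covers all 4 demand points.
But {D1, D4} covers everything, so the minimum is 2.

2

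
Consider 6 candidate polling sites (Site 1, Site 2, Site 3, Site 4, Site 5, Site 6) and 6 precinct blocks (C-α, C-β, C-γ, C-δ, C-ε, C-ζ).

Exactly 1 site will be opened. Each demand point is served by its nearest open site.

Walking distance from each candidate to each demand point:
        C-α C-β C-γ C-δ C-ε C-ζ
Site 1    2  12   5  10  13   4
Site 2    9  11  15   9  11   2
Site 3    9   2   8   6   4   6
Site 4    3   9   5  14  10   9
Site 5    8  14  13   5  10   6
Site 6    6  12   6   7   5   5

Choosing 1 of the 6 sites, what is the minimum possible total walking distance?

35

Open {Site 3}.
  C-α→Site 3 9, C-β→Site 3 2, C-γ→Site 3 8, C-δ→Site 3 6, C-ε→Site 3 4, C-ζ→Site 3 6  ⇒ total 35.
Compare {Site 6}: total 41.
Compare {Site 1}: total 46.
No size-1 selection does better; minimum is 35.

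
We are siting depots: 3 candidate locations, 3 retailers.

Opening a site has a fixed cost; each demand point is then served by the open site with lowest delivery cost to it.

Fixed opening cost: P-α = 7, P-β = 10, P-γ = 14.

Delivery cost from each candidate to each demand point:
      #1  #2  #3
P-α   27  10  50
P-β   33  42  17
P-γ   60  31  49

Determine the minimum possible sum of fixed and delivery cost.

Open {P-α, P-β}: assign each demand point to its cheapest open site.
  #1→P-α 27, #2→P-α 10, #3→P-β 17
  delivery cost 54, fixed 17 → total 71.
Compare {P-α, P-β, P-γ}: delivery cost 54 + fixed 31 = 85.
Compare {P-α}: delivery cost 87 + fixed 7 = 94.
Compare {P-β}: delivery cost 92 + fixed 10 = 102.
All other subsets cost ≥ 85. Minimum total cost: 71.

71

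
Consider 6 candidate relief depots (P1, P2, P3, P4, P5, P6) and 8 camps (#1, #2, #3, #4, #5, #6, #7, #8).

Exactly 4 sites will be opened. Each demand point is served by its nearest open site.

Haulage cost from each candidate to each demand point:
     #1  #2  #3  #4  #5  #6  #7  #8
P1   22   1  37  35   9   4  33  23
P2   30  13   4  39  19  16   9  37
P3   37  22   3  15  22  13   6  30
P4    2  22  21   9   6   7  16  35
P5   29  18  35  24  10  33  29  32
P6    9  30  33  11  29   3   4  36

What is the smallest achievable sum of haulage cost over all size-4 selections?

51

Open {P1, P3, P4, P6}.
  #1→P4 2, #2→P1 1, #3→P3 3, #4→P4 9, #5→P4 6, #6→P6 3, #7→P6 4, #8→P1 23  ⇒ total 51.
Compare {P1, P2, P4, P6}: total 52.
Compare {P1, P2, P3, P4}: total 54.
No size-4 selection does better; minimum is 51.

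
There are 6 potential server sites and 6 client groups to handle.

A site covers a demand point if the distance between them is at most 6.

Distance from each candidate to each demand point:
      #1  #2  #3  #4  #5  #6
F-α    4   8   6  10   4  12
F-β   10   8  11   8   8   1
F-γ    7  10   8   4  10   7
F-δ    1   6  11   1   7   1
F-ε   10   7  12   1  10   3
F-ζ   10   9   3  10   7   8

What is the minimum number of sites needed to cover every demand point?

Coverage sets (demand points within 6 of each site):
  F-α: {#1, #3, #5}
  F-β: {#6}
  F-γ: {#4}
  F-δ: {#1, #2, #4, #6}
  F-ε: {#4, #6}
  F-ζ: {#3}
No single site covers all 6 demand points.
But {F-α, F-δ} covers everything, so the minimum is 2.

2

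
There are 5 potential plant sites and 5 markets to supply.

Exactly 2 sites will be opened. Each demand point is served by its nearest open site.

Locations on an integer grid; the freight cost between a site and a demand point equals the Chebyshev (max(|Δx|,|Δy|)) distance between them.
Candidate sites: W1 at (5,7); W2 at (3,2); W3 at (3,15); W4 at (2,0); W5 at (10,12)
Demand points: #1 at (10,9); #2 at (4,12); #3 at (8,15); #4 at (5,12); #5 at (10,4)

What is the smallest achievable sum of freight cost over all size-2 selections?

Open {W3, W5}.
  #1→W5 3, #2→W3 3, #3→W5 3, #4→W3 3, #5→W5 8  ⇒ total 20.
Compare {W1, W3}: total 21.
Compare {W1, W5}: total 21.
No size-2 selection does better; minimum is 20.

20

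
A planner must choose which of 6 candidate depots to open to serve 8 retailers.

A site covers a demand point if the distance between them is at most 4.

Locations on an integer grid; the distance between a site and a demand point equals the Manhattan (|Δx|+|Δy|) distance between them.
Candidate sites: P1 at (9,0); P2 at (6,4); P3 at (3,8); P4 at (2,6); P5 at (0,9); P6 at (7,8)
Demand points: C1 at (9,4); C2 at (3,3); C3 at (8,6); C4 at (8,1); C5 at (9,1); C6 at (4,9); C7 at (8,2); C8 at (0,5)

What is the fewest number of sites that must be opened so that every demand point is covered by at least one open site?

3

Coverage sets (demand points within 4 of each site):
  P1: {C1, C4, C5, C7}
  P2: {C1, C2, C3, C7}
  P3: {C6}
  P4: {C2, C8}
  P5: {C6, C8}
  P6: {C3, C6}
No 2 sites suffice: every size-2 union leaves at least one demand point uncovered.
But {P1, P2, P5} covers everything, so the minimum is 3.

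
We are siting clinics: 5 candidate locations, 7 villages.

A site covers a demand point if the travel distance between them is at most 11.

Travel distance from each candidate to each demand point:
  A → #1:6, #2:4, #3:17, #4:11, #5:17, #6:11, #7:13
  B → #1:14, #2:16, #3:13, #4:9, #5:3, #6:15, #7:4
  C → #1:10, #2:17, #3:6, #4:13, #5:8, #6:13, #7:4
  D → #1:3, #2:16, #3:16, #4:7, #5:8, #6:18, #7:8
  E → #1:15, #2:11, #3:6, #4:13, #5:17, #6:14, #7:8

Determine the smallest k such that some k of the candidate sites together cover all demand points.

2

Coverage sets (demand points within 11 of each site):
  A: {#1, #2, #4, #6}
  B: {#4, #5, #7}
  C: {#1, #3, #5, #7}
  D: {#1, #4, #5, #7}
  E: {#2, #3, #7}
No single site covers all 7 demand points.
But {A, C} covers everything, so the minimum is 2.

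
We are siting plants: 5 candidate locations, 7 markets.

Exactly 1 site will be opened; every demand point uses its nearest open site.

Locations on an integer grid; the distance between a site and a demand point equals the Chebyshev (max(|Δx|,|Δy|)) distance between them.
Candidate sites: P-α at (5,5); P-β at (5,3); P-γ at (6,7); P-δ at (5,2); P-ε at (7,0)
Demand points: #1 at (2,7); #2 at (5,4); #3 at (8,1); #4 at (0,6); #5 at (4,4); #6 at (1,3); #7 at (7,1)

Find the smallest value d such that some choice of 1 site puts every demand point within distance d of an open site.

5

Open {P-α}.
  Farthest demand point is #4 at distance 5 (to P-α); all others are ≤ 5.
With {P-β} the worst case is 5.
With {P-δ} the worst case is 5.
No size-1 selection achieves below 5.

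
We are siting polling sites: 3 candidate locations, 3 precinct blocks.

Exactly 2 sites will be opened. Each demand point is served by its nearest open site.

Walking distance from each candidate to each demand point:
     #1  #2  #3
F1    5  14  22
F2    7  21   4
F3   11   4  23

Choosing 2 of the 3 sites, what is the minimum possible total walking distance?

15

Open {F2, F3}.
  #1→F2 7, #2→F3 4, #3→F2 4  ⇒ total 15.
Compare {F1, F2}: total 23.
Compare {F1, F3}: total 31.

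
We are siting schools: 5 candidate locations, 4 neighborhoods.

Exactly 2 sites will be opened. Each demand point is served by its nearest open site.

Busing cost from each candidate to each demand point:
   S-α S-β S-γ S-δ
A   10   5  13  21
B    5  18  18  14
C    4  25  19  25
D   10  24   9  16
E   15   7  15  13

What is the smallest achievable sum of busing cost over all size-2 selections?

Open {A, B}.
  S-α→B 5, S-β→A 5, S-γ→A 13, S-δ→B 14  ⇒ total 37.
Compare {C, E}: total 39.
Compare {D, E}: total 39.
No size-2 selection does better; minimum is 37.

37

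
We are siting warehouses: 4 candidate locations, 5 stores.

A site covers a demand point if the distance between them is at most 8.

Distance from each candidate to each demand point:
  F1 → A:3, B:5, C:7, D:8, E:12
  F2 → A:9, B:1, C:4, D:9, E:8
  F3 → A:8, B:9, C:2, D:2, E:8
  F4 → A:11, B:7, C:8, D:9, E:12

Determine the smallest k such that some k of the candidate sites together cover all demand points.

Coverage sets (demand points within 8 of each site):
  F1: {A, B, C, D}
  F2: {B, C, E}
  F3: {A, C, D, E}
  F4: {B, C}
No single site covers all 5 demand points.
But {F1, F2} covers everything, so the minimum is 2.

2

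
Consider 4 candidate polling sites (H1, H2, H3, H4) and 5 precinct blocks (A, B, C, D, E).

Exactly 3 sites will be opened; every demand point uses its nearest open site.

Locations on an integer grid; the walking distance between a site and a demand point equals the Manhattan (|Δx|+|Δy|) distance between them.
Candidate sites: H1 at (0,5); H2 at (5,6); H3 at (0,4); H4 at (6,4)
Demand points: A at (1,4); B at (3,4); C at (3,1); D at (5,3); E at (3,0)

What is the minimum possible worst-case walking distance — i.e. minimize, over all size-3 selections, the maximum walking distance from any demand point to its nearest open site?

7

Open {H1, H2, H3}.
  Farthest demand point is E at walking distance 7 (to H3); all others are ≤ 7.
With {H1, H2, H4} the worst case is 7.
With {H1, H3, H4} the worst case is 7.
No size-3 selection achieves below 7.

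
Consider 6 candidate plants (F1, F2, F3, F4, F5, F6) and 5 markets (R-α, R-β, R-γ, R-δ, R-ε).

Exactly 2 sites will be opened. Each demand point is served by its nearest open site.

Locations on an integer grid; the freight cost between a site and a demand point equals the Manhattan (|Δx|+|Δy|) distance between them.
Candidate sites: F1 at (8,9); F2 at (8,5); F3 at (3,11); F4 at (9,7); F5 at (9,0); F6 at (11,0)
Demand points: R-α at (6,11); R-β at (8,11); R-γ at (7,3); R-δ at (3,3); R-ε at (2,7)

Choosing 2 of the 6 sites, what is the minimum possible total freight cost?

23

Open {F2, F3}.
  R-α→F3 3, R-β→F3 5, R-γ→F2 3, R-δ→F2 7, R-ε→F3 5  ⇒ total 23.
Compare {F1, F2}: total 24.
Compare {F1, F3}: total 25.
No size-2 selection does better; minimum is 23.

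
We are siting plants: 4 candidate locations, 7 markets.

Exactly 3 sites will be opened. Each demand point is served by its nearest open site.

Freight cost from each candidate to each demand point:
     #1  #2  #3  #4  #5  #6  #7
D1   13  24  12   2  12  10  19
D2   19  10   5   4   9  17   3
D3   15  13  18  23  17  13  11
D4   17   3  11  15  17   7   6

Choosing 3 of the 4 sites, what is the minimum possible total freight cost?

42

Open {D1, D2, D4}.
  #1→D1 13, #2→D4 3, #3→D2 5, #4→D1 2, #5→D2 9, #6→D4 7, #7→D2 3  ⇒ total 42.
Compare {D2, D3, D4}: total 46.
Compare {D1, D2, D3}: total 52.
No size-3 selection does better; minimum is 42.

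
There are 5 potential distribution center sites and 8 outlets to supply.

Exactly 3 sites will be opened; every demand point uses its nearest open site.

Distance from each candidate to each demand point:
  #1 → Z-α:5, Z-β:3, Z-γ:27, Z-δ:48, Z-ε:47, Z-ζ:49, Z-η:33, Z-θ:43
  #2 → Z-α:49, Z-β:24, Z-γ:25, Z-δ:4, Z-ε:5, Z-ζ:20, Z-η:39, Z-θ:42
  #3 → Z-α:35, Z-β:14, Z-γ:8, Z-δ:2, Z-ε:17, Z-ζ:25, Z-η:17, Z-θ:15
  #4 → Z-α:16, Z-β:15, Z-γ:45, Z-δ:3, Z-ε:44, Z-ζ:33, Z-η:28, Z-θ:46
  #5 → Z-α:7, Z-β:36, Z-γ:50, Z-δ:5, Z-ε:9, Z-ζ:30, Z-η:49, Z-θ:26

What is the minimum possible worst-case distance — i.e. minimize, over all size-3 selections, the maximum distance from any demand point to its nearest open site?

Open {#1, #2, #3}.
  Farthest demand point is Z-ζ at distance 20 (to #2); all others are ≤ 20.
With {#2, #3, #4} the worst case is 20.
With {#2, #3, #5} the worst case is 20.
No size-3 selection achieves below 20.

20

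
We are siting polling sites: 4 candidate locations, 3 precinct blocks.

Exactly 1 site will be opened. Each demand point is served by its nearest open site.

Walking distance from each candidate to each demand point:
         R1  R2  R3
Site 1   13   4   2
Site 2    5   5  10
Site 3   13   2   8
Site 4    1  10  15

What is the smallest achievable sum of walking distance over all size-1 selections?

19

Open {Site 1}.
  R1→Site 1 13, R2→Site 1 4, R3→Site 1 2  ⇒ total 19.
Compare {Site 2}: total 20.
Compare {Site 3}: total 23.
No size-1 selection does better; minimum is 19.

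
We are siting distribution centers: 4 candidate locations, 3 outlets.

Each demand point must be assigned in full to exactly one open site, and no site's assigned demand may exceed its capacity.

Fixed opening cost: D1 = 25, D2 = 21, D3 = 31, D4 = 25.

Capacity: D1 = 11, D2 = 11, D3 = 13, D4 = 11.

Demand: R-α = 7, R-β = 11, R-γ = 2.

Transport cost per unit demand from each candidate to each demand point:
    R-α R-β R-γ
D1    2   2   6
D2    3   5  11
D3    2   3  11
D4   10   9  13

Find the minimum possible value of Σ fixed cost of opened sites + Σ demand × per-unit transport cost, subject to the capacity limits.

111

Open {D1, D2}; cheapest assignment that respects the capacities:
  D1 (cap 11, load 11): R-β — cost 11×2 = 22
  D2 (cap 11, load 9): R-α, R-γ — cost 7×3 + 2×11 = 43
  Shipping 65, fixed 46 → total 111.
  Any other capacity-feasible assignment to {D1, D2} ships for at least 65.
Compare {D1, D3}: its best feasible assignment gives total 114.
Compare {D2, D3}: its best feasible assignment gives total 128.
Every other set of open sites that can feasibly serve all demand totals ≥ 114 even under its best assignment. Minimum: 111.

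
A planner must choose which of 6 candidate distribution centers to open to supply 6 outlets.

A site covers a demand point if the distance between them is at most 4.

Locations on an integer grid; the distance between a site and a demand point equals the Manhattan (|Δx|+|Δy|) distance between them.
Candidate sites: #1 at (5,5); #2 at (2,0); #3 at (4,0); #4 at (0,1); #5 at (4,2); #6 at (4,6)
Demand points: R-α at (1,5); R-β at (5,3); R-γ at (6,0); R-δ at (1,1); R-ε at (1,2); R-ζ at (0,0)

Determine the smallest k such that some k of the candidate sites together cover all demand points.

2

Coverage sets (demand points within 4 of each site):
  #1: {R-α, R-β}
  #2: {R-γ, R-δ, R-ε, R-ζ}
  #3: {R-β, R-γ, R-δ, R-ζ}
  #4: {R-δ, R-ε, R-ζ}
  #5: {R-β, R-γ, R-δ, R-ε}
  #6: {R-α, R-β}
No single site covers all 6 demand points.
But {#1, #2} covers everything, so the minimum is 2.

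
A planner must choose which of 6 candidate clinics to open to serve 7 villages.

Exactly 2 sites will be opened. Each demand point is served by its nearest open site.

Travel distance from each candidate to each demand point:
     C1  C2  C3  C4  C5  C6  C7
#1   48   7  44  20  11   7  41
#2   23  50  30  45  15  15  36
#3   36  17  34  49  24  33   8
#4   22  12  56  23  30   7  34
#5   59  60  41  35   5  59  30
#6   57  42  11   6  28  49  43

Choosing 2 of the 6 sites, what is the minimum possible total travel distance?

120

Open {#4, #6}.
  C1→#4 22, C2→#4 12, C3→#6 11, C4→#6 6, C5→#6 28, C6→#4 7, C7→#4 34  ⇒ total 120.
Compare {#1, #3}: total 123.
Compare {#3, #4}: total 130.
No size-2 selection does better; minimum is 120.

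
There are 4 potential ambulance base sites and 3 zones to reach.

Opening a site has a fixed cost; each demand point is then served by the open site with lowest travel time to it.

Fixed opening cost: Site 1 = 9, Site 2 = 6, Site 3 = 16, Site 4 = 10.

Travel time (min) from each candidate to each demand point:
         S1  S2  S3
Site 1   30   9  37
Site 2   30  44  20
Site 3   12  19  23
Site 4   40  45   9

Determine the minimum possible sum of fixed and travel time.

65

Open {Site 1, Site 3, Site 4}: assign each demand point to its cheapest open site.
  S1→Site 3 12, S2→Site 1 9, S3→Site 4 9
  travel time 30, fixed 35 → total 65.
Compare {Site 3, Site 4}: travel time 40 + fixed 26 = 66.
Compare {Site 1, Site 4}: travel time 48 + fixed 19 = 67.
Compare {Site 1, Site 3}: travel time 44 + fixed 25 = 69.
All other subsets cost ≥ 66. Minimum total cost: 65.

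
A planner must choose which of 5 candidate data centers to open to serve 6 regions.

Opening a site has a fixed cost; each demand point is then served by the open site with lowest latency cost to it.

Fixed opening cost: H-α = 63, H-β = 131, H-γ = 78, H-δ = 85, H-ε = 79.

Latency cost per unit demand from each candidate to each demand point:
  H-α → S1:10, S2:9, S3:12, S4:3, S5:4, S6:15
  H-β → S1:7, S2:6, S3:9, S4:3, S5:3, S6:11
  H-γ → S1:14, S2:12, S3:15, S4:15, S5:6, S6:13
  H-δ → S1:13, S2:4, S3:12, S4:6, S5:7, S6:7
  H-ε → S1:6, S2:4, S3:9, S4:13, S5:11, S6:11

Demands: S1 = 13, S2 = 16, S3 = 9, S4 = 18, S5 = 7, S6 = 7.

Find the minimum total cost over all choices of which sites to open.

Open {H-α, H-ε}: assign each demand point to its cheapest open site.
  S1→H-ε 13×6=78, S2→H-ε 16×4=64, S3→H-ε 9×9=81, S4→H-α 18×3=54, S5→H-α 7×4=28, S6→H-ε 7×11=77
  latency cost 382, fixed 142 → total 524.
Compare {H-β}: latency cost 420 + fixed 131 = 551.
Compare {H-β, H-δ}: latency cost 360 + fixed 216 = 576.
Compare {H-α, H-δ}: latency cost 433 + fixed 148 = 581.
All other subsets cost ≥ 551. Minimum total cost: 524.

524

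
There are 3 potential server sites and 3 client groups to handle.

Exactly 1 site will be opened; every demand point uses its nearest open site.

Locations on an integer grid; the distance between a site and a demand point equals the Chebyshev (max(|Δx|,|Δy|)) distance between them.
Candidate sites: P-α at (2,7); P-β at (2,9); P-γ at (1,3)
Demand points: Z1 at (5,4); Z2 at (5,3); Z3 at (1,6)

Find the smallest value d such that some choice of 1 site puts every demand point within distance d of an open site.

4

Open {P-α}.
  Farthest demand point is Z2 at distance 4 (to P-α); all others are ≤ 4.
With {P-γ} the worst case is 4.
With {P-β} the worst case is 6.
No size-1 selection achieves below 4.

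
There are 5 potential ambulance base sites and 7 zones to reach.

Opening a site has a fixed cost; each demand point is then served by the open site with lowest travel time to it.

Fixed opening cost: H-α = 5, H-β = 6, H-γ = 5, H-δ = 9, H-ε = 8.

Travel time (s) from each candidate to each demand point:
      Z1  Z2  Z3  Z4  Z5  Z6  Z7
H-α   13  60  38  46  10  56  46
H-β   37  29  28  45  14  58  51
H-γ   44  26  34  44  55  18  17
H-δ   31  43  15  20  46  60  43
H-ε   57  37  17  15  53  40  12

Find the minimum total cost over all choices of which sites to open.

129

Open {H-α, H-γ, H-ε}: assign each demand point to its cheapest open site.
  Z1→H-α 13, Z2→H-γ 26, Z3→H-ε 17, Z4→H-ε 15, Z5→H-α 10, Z6→H-γ 18, Z7→H-ε 12
  travel time 111, fixed 18 → total 129.
Compare {H-α, H-β, H-γ, H-ε}: travel time 111 + fixed 24 = 135.
Compare {H-α, H-γ, H-δ, H-ε}: travel time 109 + fixed 27 = 136.
Compare {H-α, H-γ, H-δ}: travel time 119 + fixed 19 = 138.
All other subsets cost ≥ 135. Minimum total cost: 129.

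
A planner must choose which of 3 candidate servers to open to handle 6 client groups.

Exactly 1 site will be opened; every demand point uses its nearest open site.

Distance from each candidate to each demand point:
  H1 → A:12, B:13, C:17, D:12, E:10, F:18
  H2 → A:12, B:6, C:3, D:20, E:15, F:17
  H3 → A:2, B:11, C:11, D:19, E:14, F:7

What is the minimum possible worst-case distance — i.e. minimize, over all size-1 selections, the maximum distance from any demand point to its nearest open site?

18

Open {H1}.
  Farthest demand point is F at distance 18 (to H1); all others are ≤ 18.
With {H3} the worst case is 19.
With {H2} the worst case is 20.
No size-1 selection achieves below 18.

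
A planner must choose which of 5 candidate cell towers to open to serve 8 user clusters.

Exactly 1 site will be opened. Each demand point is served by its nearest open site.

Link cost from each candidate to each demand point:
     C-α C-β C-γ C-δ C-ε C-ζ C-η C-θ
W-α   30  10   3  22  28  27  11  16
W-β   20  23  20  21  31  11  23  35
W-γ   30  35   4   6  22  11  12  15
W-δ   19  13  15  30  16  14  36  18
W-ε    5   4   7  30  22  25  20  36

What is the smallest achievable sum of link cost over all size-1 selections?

135

Open {W-γ}.
  C-α→W-γ 30, C-β→W-γ 35, C-γ→W-γ 4, C-δ→W-γ 6, C-ε→W-γ 22, C-ζ→W-γ 11, C-η→W-γ 12, C-θ→W-γ 15  ⇒ total 135.
Compare {W-α}: total 147.
Compare {W-ε}: total 149.
No size-1 selection does better; minimum is 135.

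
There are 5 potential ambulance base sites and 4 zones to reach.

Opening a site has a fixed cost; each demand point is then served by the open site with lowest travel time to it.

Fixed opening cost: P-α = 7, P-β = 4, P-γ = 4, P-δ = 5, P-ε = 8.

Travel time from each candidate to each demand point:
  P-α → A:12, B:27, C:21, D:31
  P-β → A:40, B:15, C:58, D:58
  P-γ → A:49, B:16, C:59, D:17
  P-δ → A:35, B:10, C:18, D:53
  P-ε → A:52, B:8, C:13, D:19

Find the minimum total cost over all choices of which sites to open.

67

Open {P-α, P-ε}: assign each demand point to its cheapest open site.
  A→P-α 12, B→P-ε 8, C→P-ε 13, D→P-ε 19
  travel time 52, fixed 15 → total 67.
Compare {P-α, P-γ, P-ε}: travel time 50 + fixed 19 = 69.
Compare {P-α, P-β, P-ε}: travel time 52 + fixed 19 = 71.
Compare {P-α, P-δ, P-ε}: travel time 52 + fixed 20 = 72.
All other subsets cost ≥ 69. Minimum total cost: 67.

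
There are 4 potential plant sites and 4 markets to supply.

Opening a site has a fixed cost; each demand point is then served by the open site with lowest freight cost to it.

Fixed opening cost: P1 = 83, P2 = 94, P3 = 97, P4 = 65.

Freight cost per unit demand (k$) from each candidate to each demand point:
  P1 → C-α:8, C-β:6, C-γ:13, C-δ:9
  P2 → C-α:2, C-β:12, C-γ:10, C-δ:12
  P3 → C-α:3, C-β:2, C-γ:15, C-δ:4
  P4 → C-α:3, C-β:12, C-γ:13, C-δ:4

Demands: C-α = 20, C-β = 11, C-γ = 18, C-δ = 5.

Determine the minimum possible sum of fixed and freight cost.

Open {P2, P3}: assign each demand point to its cheapest open site.
  C-α→P2 20×2=40, C-β→P3 11×2=22, C-γ→P2 18×10=180, C-δ→P3 5×4=20
  freight cost 262, fixed 191 → total 453.
Compare {P3}: freight cost 372 + fixed 97 = 469.
Compare {P3, P4}: freight cost 336 + fixed 162 = 498.
Compare {P2}: freight cost 412 + fixed 94 = 506.
All other subsets cost ≥ 469. Minimum total cost: 453.

453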